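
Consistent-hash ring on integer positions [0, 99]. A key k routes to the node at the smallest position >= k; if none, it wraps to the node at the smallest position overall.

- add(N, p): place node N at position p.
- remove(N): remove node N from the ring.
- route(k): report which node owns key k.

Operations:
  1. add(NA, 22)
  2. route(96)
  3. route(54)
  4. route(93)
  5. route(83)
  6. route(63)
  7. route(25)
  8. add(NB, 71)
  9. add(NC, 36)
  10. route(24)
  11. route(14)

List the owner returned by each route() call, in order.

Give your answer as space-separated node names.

Answer: NA NA NA NA NA NA NC NA

Derivation:
Op 1: add NA@22 -> ring=[22:NA]
Op 2: route key 96: none >= 96, wrap to smallest pos 22 -> NA
Op 3: route key 54: none >= 54, wrap to smallest pos 22 -> NA
Op 4: route key 93: none >= 93, wrap to smallest pos 22 -> NA
Op 5: route key 83: none >= 83, wrap to smallest pos 22 -> NA
Op 6: route key 63: none >= 63, wrap to smallest pos 22 -> NA
Op 7: route key 25: none >= 25, wrap to smallest pos 22 -> NA
Op 8: add NB@71 -> ring=[22:NA,71:NB]
Op 9: add NC@36 -> ring=[22:NA,36:NC,71:NB]
Op 10: route key 24: smallest pos >= 24 is 36 -> NC
Op 11: route key 14: smallest pos >= 14 is 22 -> NA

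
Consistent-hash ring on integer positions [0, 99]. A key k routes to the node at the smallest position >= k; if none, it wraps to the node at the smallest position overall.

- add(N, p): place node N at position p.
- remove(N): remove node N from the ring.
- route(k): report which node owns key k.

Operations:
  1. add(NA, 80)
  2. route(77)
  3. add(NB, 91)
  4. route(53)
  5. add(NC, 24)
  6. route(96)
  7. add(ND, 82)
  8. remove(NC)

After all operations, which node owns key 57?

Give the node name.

Answer: NA

Derivation:
Op 1: add NA@80 -> ring=[80:NA]
Op 2: route key 77: smallest pos >= 77 is 80 -> NA
Op 3: add NB@91 -> ring=[80:NA,91:NB]
Op 4: route key 53: smallest pos >= 53 is 80 -> NA
Op 5: add NC@24 -> ring=[24:NC,80:NA,91:NB]
Op 6: route key 96: none >= 96, wrap to smallest pos 24 -> NC
Op 7: add ND@82 -> ring=[24:NC,80:NA,82:ND,91:NB]
Op 8: remove NC -> ring=[80:NA,82:ND,91:NB]
Final route key 57: smallest pos >= 57 is 80 -> NA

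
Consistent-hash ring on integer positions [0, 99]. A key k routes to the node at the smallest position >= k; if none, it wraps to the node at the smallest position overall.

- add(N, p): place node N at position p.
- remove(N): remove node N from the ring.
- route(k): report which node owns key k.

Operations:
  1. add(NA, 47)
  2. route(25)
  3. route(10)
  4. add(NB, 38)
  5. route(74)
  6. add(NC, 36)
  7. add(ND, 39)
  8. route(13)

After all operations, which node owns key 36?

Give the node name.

Answer: NC

Derivation:
Op 1: add NA@47 -> ring=[47:NA]
Op 2: route key 25: smallest pos >= 25 is 47 -> NA
Op 3: route key 10: smallest pos >= 10 is 47 -> NA
Op 4: add NB@38 -> ring=[38:NB,47:NA]
Op 5: route key 74: none >= 74, wrap to smallest pos 38 -> NB
Op 6: add NC@36 -> ring=[36:NC,38:NB,47:NA]
Op 7: add ND@39 -> ring=[36:NC,38:NB,39:ND,47:NA]
Op 8: route key 13: smallest pos >= 13 is 36 -> NC
Final route key 36: smallest pos >= 36 is 36 -> NC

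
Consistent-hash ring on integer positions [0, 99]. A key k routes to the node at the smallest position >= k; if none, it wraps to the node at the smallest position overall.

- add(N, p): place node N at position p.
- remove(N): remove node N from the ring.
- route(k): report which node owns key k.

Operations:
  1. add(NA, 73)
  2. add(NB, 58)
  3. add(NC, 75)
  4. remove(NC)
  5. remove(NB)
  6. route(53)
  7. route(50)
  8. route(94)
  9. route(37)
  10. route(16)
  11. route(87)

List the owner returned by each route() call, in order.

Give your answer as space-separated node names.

Answer: NA NA NA NA NA NA

Derivation:
Op 1: add NA@73 -> ring=[73:NA]
Op 2: add NB@58 -> ring=[58:NB,73:NA]
Op 3: add NC@75 -> ring=[58:NB,73:NA,75:NC]
Op 4: remove NC -> ring=[58:NB,73:NA]
Op 5: remove NB -> ring=[73:NA]
Op 6: route key 53: smallest pos >= 53 is 73 -> NA
Op 7: route key 50: smallest pos >= 50 is 73 -> NA
Op 8: route key 94: none >= 94, wrap to smallest pos 73 -> NA
Op 9: route key 37: smallest pos >= 37 is 73 -> NA
Op 10: route key 16: smallest pos >= 16 is 73 -> NA
Op 11: route key 87: none >= 87, wrap to smallest pos 73 -> NA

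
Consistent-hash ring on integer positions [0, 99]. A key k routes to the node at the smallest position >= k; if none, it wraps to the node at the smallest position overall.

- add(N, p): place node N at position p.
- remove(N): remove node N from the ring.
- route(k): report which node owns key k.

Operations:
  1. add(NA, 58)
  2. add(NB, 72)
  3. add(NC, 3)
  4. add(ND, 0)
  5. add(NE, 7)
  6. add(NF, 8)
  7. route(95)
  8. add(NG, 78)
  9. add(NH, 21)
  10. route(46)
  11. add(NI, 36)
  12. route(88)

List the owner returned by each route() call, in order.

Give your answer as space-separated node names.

Answer: ND NA ND

Derivation:
Op 1: add NA@58 -> ring=[58:NA]
Op 2: add NB@72 -> ring=[58:NA,72:NB]
Op 3: add NC@3 -> ring=[3:NC,58:NA,72:NB]
Op 4: add ND@0 -> ring=[0:ND,3:NC,58:NA,72:NB]
Op 5: add NE@7 -> ring=[0:ND,3:NC,7:NE,58:NA,72:NB]
Op 6: add NF@8 -> ring=[0:ND,3:NC,7:NE,8:NF,58:NA,72:NB]
Op 7: route key 95: none >= 95, wrap to smallest pos 0 -> ND
Op 8: add NG@78 -> ring=[0:ND,3:NC,7:NE,8:NF,58:NA,72:NB,78:NG]
Op 9: add NH@21 -> ring=[0:ND,3:NC,7:NE,8:NF,21:NH,58:NA,72:NB,78:NG]
Op 10: route key 46: smallest pos >= 46 is 58 -> NA
Op 11: add NI@36 -> ring=[0:ND,3:NC,7:NE,8:NF,21:NH,36:NI,58:NA,72:NB,78:NG]
Op 12: route key 88: none >= 88, wrap to smallest pos 0 -> ND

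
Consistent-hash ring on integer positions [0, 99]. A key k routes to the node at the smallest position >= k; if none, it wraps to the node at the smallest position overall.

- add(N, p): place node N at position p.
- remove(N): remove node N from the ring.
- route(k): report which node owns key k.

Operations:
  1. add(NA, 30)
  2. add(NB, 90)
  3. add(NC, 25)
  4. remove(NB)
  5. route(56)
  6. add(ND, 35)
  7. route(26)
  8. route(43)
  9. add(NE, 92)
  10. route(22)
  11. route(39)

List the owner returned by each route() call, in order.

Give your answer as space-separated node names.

Answer: NC NA NC NC NE

Derivation:
Op 1: add NA@30 -> ring=[30:NA]
Op 2: add NB@90 -> ring=[30:NA,90:NB]
Op 3: add NC@25 -> ring=[25:NC,30:NA,90:NB]
Op 4: remove NB -> ring=[25:NC,30:NA]
Op 5: route key 56: none >= 56, wrap to smallest pos 25 -> NC
Op 6: add ND@35 -> ring=[25:NC,30:NA,35:ND]
Op 7: route key 26: smallest pos >= 26 is 30 -> NA
Op 8: route key 43: none >= 43, wrap to smallest pos 25 -> NC
Op 9: add NE@92 -> ring=[25:NC,30:NA,35:ND,92:NE]
Op 10: route key 22: smallest pos >= 22 is 25 -> NC
Op 11: route key 39: smallest pos >= 39 is 92 -> NE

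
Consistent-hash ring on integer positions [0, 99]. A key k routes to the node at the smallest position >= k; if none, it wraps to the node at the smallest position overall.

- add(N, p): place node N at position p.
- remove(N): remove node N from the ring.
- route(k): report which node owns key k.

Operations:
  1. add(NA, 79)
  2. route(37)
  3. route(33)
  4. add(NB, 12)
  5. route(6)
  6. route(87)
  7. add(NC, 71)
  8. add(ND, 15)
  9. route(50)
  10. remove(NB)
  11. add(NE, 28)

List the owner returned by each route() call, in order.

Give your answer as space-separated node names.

Op 1: add NA@79 -> ring=[79:NA]
Op 2: route key 37: smallest pos >= 37 is 79 -> NA
Op 3: route key 33: smallest pos >= 33 is 79 -> NA
Op 4: add NB@12 -> ring=[12:NB,79:NA]
Op 5: route key 6: smallest pos >= 6 is 12 -> NB
Op 6: route key 87: none >= 87, wrap to smallest pos 12 -> NB
Op 7: add NC@71 -> ring=[12:NB,71:NC,79:NA]
Op 8: add ND@15 -> ring=[12:NB,15:ND,71:NC,79:NA]
Op 9: route key 50: smallest pos >= 50 is 71 -> NC
Op 10: remove NB -> ring=[15:ND,71:NC,79:NA]
Op 11: add NE@28 -> ring=[15:ND,28:NE,71:NC,79:NA]

Answer: NA NA NB NB NC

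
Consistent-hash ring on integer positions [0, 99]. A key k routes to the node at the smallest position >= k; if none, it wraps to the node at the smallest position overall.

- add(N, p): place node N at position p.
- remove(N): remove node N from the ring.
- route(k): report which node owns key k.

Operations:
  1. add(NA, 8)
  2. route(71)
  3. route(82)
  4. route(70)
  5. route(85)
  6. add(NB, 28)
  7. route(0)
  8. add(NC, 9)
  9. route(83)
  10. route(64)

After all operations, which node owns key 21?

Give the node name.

Op 1: add NA@8 -> ring=[8:NA]
Op 2: route key 71: none >= 71, wrap to smallest pos 8 -> NA
Op 3: route key 82: none >= 82, wrap to smallest pos 8 -> NA
Op 4: route key 70: none >= 70, wrap to smallest pos 8 -> NA
Op 5: route key 85: none >= 85, wrap to smallest pos 8 -> NA
Op 6: add NB@28 -> ring=[8:NA,28:NB]
Op 7: route key 0: smallest pos >= 0 is 8 -> NA
Op 8: add NC@9 -> ring=[8:NA,9:NC,28:NB]
Op 9: route key 83: none >= 83, wrap to smallest pos 8 -> NA
Op 10: route key 64: none >= 64, wrap to smallest pos 8 -> NA
Final route key 21: smallest pos >= 21 is 28 -> NB

Answer: NB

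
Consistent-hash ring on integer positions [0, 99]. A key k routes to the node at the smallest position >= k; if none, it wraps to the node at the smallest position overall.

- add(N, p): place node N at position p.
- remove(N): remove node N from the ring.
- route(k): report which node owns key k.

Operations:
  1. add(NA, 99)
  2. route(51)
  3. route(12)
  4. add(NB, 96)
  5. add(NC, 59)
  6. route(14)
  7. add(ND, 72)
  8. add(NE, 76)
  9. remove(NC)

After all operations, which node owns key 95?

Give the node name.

Op 1: add NA@99 -> ring=[99:NA]
Op 2: route key 51: smallest pos >= 51 is 99 -> NA
Op 3: route key 12: smallest pos >= 12 is 99 -> NA
Op 4: add NB@96 -> ring=[96:NB,99:NA]
Op 5: add NC@59 -> ring=[59:NC,96:NB,99:NA]
Op 6: route key 14: smallest pos >= 14 is 59 -> NC
Op 7: add ND@72 -> ring=[59:NC,72:ND,96:NB,99:NA]
Op 8: add NE@76 -> ring=[59:NC,72:ND,76:NE,96:NB,99:NA]
Op 9: remove NC -> ring=[72:ND,76:NE,96:NB,99:NA]
Final route key 95: smallest pos >= 95 is 96 -> NB

Answer: NB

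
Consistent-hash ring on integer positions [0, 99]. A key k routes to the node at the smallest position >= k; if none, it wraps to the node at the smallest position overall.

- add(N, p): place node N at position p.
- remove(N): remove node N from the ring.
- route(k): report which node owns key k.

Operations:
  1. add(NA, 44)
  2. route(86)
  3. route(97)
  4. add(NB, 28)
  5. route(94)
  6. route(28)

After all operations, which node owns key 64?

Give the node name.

Answer: NB

Derivation:
Op 1: add NA@44 -> ring=[44:NA]
Op 2: route key 86: none >= 86, wrap to smallest pos 44 -> NA
Op 3: route key 97: none >= 97, wrap to smallest pos 44 -> NA
Op 4: add NB@28 -> ring=[28:NB,44:NA]
Op 5: route key 94: none >= 94, wrap to smallest pos 28 -> NB
Op 6: route key 28: smallest pos >= 28 is 28 -> NB
Final route key 64: none >= 64, wrap to smallest pos 28 -> NB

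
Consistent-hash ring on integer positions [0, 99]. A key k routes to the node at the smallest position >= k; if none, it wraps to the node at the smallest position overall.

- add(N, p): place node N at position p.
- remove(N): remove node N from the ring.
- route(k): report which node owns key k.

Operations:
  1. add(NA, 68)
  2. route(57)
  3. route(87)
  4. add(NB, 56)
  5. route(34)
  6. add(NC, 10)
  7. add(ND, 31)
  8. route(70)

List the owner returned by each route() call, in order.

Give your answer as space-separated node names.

Answer: NA NA NB NC

Derivation:
Op 1: add NA@68 -> ring=[68:NA]
Op 2: route key 57: smallest pos >= 57 is 68 -> NA
Op 3: route key 87: none >= 87, wrap to smallest pos 68 -> NA
Op 4: add NB@56 -> ring=[56:NB,68:NA]
Op 5: route key 34: smallest pos >= 34 is 56 -> NB
Op 6: add NC@10 -> ring=[10:NC,56:NB,68:NA]
Op 7: add ND@31 -> ring=[10:NC,31:ND,56:NB,68:NA]
Op 8: route key 70: none >= 70, wrap to smallest pos 10 -> NC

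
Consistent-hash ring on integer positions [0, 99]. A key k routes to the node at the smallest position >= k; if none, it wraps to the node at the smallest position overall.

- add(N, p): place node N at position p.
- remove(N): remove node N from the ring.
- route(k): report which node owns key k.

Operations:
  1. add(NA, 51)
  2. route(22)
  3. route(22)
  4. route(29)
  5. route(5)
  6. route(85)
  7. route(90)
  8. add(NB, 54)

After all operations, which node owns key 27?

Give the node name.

Answer: NA

Derivation:
Op 1: add NA@51 -> ring=[51:NA]
Op 2: route key 22: smallest pos >= 22 is 51 -> NA
Op 3: route key 22: smallest pos >= 22 is 51 -> NA
Op 4: route key 29: smallest pos >= 29 is 51 -> NA
Op 5: route key 5: smallest pos >= 5 is 51 -> NA
Op 6: route key 85: none >= 85, wrap to smallest pos 51 -> NA
Op 7: route key 90: none >= 90, wrap to smallest pos 51 -> NA
Op 8: add NB@54 -> ring=[51:NA,54:NB]
Final route key 27: smallest pos >= 27 is 51 -> NA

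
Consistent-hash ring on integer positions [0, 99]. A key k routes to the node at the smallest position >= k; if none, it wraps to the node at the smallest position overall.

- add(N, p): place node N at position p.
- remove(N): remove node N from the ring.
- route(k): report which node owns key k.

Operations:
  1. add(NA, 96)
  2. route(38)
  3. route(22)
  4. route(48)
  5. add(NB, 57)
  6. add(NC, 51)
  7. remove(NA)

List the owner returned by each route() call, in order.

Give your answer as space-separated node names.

Answer: NA NA NA

Derivation:
Op 1: add NA@96 -> ring=[96:NA]
Op 2: route key 38: smallest pos >= 38 is 96 -> NA
Op 3: route key 22: smallest pos >= 22 is 96 -> NA
Op 4: route key 48: smallest pos >= 48 is 96 -> NA
Op 5: add NB@57 -> ring=[57:NB,96:NA]
Op 6: add NC@51 -> ring=[51:NC,57:NB,96:NA]
Op 7: remove NA -> ring=[51:NC,57:NB]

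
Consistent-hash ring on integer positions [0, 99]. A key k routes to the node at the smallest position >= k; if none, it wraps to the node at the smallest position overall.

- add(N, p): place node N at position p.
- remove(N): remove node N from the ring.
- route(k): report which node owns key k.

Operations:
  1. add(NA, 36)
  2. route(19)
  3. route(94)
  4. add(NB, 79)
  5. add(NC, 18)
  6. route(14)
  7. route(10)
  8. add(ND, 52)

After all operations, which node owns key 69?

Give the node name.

Op 1: add NA@36 -> ring=[36:NA]
Op 2: route key 19: smallest pos >= 19 is 36 -> NA
Op 3: route key 94: none >= 94, wrap to smallest pos 36 -> NA
Op 4: add NB@79 -> ring=[36:NA,79:NB]
Op 5: add NC@18 -> ring=[18:NC,36:NA,79:NB]
Op 6: route key 14: smallest pos >= 14 is 18 -> NC
Op 7: route key 10: smallest pos >= 10 is 18 -> NC
Op 8: add ND@52 -> ring=[18:NC,36:NA,52:ND,79:NB]
Final route key 69: smallest pos >= 69 is 79 -> NB

Answer: NB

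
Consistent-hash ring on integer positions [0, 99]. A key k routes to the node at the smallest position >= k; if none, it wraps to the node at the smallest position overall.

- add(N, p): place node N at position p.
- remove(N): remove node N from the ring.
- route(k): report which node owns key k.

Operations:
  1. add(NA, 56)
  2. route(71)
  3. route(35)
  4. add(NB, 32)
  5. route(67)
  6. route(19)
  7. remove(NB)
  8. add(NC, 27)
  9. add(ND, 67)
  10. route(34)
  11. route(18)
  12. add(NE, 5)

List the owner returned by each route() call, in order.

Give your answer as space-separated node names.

Answer: NA NA NB NB NA NC

Derivation:
Op 1: add NA@56 -> ring=[56:NA]
Op 2: route key 71: none >= 71, wrap to smallest pos 56 -> NA
Op 3: route key 35: smallest pos >= 35 is 56 -> NA
Op 4: add NB@32 -> ring=[32:NB,56:NA]
Op 5: route key 67: none >= 67, wrap to smallest pos 32 -> NB
Op 6: route key 19: smallest pos >= 19 is 32 -> NB
Op 7: remove NB -> ring=[56:NA]
Op 8: add NC@27 -> ring=[27:NC,56:NA]
Op 9: add ND@67 -> ring=[27:NC,56:NA,67:ND]
Op 10: route key 34: smallest pos >= 34 is 56 -> NA
Op 11: route key 18: smallest pos >= 18 is 27 -> NC
Op 12: add NE@5 -> ring=[5:NE,27:NC,56:NA,67:ND]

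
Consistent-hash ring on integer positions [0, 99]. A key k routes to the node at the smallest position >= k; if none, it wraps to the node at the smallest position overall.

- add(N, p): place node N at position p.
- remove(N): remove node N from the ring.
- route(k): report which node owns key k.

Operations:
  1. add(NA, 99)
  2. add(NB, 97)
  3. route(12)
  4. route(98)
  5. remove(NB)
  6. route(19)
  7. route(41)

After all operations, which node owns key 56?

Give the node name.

Answer: NA

Derivation:
Op 1: add NA@99 -> ring=[99:NA]
Op 2: add NB@97 -> ring=[97:NB,99:NA]
Op 3: route key 12: smallest pos >= 12 is 97 -> NB
Op 4: route key 98: smallest pos >= 98 is 99 -> NA
Op 5: remove NB -> ring=[99:NA]
Op 6: route key 19: smallest pos >= 19 is 99 -> NA
Op 7: route key 41: smallest pos >= 41 is 99 -> NA
Final route key 56: smallest pos >= 56 is 99 -> NA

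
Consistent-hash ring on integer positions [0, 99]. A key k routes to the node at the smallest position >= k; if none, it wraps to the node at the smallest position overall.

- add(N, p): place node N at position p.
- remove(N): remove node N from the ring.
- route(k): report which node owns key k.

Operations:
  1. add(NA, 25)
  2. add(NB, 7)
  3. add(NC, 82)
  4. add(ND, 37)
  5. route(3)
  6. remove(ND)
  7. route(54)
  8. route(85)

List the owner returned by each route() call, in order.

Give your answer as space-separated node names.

Op 1: add NA@25 -> ring=[25:NA]
Op 2: add NB@7 -> ring=[7:NB,25:NA]
Op 3: add NC@82 -> ring=[7:NB,25:NA,82:NC]
Op 4: add ND@37 -> ring=[7:NB,25:NA,37:ND,82:NC]
Op 5: route key 3: smallest pos >= 3 is 7 -> NB
Op 6: remove ND -> ring=[7:NB,25:NA,82:NC]
Op 7: route key 54: smallest pos >= 54 is 82 -> NC
Op 8: route key 85: none >= 85, wrap to smallest pos 7 -> NB

Answer: NB NC NB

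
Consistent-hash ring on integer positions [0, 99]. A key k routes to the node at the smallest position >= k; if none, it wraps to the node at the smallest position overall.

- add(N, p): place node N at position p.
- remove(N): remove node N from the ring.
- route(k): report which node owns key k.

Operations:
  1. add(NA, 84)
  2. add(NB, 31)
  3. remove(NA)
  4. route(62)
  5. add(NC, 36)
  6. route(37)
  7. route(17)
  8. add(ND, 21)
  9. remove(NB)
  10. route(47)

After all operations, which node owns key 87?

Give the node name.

Op 1: add NA@84 -> ring=[84:NA]
Op 2: add NB@31 -> ring=[31:NB,84:NA]
Op 3: remove NA -> ring=[31:NB]
Op 4: route key 62: none >= 62, wrap to smallest pos 31 -> NB
Op 5: add NC@36 -> ring=[31:NB,36:NC]
Op 6: route key 37: none >= 37, wrap to smallest pos 31 -> NB
Op 7: route key 17: smallest pos >= 17 is 31 -> NB
Op 8: add ND@21 -> ring=[21:ND,31:NB,36:NC]
Op 9: remove NB -> ring=[21:ND,36:NC]
Op 10: route key 47: none >= 47, wrap to smallest pos 21 -> ND
Final route key 87: none >= 87, wrap to smallest pos 21 -> ND

Answer: ND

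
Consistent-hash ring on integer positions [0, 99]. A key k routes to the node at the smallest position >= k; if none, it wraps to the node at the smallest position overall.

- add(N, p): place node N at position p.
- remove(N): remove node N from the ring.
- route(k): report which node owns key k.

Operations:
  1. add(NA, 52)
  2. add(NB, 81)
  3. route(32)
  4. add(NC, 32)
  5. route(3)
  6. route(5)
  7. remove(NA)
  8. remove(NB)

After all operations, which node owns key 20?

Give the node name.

Answer: NC

Derivation:
Op 1: add NA@52 -> ring=[52:NA]
Op 2: add NB@81 -> ring=[52:NA,81:NB]
Op 3: route key 32: smallest pos >= 32 is 52 -> NA
Op 4: add NC@32 -> ring=[32:NC,52:NA,81:NB]
Op 5: route key 3: smallest pos >= 3 is 32 -> NC
Op 6: route key 5: smallest pos >= 5 is 32 -> NC
Op 7: remove NA -> ring=[32:NC,81:NB]
Op 8: remove NB -> ring=[32:NC]
Final route key 20: smallest pos >= 20 is 32 -> NC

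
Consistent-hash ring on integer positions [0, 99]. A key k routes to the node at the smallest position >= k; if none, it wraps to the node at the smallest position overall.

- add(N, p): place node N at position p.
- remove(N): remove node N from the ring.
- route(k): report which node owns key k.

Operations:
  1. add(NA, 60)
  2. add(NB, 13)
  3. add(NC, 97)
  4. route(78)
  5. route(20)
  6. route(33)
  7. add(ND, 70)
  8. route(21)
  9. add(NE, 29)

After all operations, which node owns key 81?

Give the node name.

Answer: NC

Derivation:
Op 1: add NA@60 -> ring=[60:NA]
Op 2: add NB@13 -> ring=[13:NB,60:NA]
Op 3: add NC@97 -> ring=[13:NB,60:NA,97:NC]
Op 4: route key 78: smallest pos >= 78 is 97 -> NC
Op 5: route key 20: smallest pos >= 20 is 60 -> NA
Op 6: route key 33: smallest pos >= 33 is 60 -> NA
Op 7: add ND@70 -> ring=[13:NB,60:NA,70:ND,97:NC]
Op 8: route key 21: smallest pos >= 21 is 60 -> NA
Op 9: add NE@29 -> ring=[13:NB,29:NE,60:NA,70:ND,97:NC]
Final route key 81: smallest pos >= 81 is 97 -> NC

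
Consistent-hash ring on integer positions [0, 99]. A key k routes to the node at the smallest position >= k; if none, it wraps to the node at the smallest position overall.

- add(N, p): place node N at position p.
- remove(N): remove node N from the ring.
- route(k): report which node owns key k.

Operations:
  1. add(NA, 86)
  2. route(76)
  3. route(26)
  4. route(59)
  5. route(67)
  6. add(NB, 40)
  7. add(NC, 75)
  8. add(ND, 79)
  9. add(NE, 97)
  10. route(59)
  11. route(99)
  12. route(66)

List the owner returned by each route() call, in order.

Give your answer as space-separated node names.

Op 1: add NA@86 -> ring=[86:NA]
Op 2: route key 76: smallest pos >= 76 is 86 -> NA
Op 3: route key 26: smallest pos >= 26 is 86 -> NA
Op 4: route key 59: smallest pos >= 59 is 86 -> NA
Op 5: route key 67: smallest pos >= 67 is 86 -> NA
Op 6: add NB@40 -> ring=[40:NB,86:NA]
Op 7: add NC@75 -> ring=[40:NB,75:NC,86:NA]
Op 8: add ND@79 -> ring=[40:NB,75:NC,79:ND,86:NA]
Op 9: add NE@97 -> ring=[40:NB,75:NC,79:ND,86:NA,97:NE]
Op 10: route key 59: smallest pos >= 59 is 75 -> NC
Op 11: route key 99: none >= 99, wrap to smallest pos 40 -> NB
Op 12: route key 66: smallest pos >= 66 is 75 -> NC

Answer: NA NA NA NA NC NB NC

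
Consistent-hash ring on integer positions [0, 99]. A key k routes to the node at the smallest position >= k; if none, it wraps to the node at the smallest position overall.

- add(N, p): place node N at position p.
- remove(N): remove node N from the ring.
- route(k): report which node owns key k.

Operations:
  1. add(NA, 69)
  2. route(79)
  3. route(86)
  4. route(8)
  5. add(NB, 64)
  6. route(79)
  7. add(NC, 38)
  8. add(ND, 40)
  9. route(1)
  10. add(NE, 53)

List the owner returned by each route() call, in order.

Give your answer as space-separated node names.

Op 1: add NA@69 -> ring=[69:NA]
Op 2: route key 79: none >= 79, wrap to smallest pos 69 -> NA
Op 3: route key 86: none >= 86, wrap to smallest pos 69 -> NA
Op 4: route key 8: smallest pos >= 8 is 69 -> NA
Op 5: add NB@64 -> ring=[64:NB,69:NA]
Op 6: route key 79: none >= 79, wrap to smallest pos 64 -> NB
Op 7: add NC@38 -> ring=[38:NC,64:NB,69:NA]
Op 8: add ND@40 -> ring=[38:NC,40:ND,64:NB,69:NA]
Op 9: route key 1: smallest pos >= 1 is 38 -> NC
Op 10: add NE@53 -> ring=[38:NC,40:ND,53:NE,64:NB,69:NA]

Answer: NA NA NA NB NC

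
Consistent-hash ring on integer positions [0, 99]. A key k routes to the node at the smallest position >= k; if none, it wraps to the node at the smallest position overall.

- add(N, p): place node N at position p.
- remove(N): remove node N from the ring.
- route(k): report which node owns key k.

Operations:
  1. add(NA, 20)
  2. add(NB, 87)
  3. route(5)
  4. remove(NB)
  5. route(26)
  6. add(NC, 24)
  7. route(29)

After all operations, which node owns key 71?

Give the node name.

Op 1: add NA@20 -> ring=[20:NA]
Op 2: add NB@87 -> ring=[20:NA,87:NB]
Op 3: route key 5: smallest pos >= 5 is 20 -> NA
Op 4: remove NB -> ring=[20:NA]
Op 5: route key 26: none >= 26, wrap to smallest pos 20 -> NA
Op 6: add NC@24 -> ring=[20:NA,24:NC]
Op 7: route key 29: none >= 29, wrap to smallest pos 20 -> NA
Final route key 71: none >= 71, wrap to smallest pos 20 -> NA

Answer: NA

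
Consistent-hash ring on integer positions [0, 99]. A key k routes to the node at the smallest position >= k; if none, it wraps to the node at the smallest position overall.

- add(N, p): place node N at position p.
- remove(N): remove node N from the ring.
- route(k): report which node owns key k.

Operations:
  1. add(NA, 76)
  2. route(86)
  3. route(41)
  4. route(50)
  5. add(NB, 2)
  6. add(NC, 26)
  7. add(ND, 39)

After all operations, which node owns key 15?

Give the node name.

Op 1: add NA@76 -> ring=[76:NA]
Op 2: route key 86: none >= 86, wrap to smallest pos 76 -> NA
Op 3: route key 41: smallest pos >= 41 is 76 -> NA
Op 4: route key 50: smallest pos >= 50 is 76 -> NA
Op 5: add NB@2 -> ring=[2:NB,76:NA]
Op 6: add NC@26 -> ring=[2:NB,26:NC,76:NA]
Op 7: add ND@39 -> ring=[2:NB,26:NC,39:ND,76:NA]
Final route key 15: smallest pos >= 15 is 26 -> NC

Answer: NC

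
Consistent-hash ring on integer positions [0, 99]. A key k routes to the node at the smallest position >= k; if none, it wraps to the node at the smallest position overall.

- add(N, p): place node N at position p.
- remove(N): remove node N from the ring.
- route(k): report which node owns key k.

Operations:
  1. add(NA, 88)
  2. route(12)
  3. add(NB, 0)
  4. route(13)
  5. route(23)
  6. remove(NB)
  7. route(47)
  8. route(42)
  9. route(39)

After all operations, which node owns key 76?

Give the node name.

Answer: NA

Derivation:
Op 1: add NA@88 -> ring=[88:NA]
Op 2: route key 12: smallest pos >= 12 is 88 -> NA
Op 3: add NB@0 -> ring=[0:NB,88:NA]
Op 4: route key 13: smallest pos >= 13 is 88 -> NA
Op 5: route key 23: smallest pos >= 23 is 88 -> NA
Op 6: remove NB -> ring=[88:NA]
Op 7: route key 47: smallest pos >= 47 is 88 -> NA
Op 8: route key 42: smallest pos >= 42 is 88 -> NA
Op 9: route key 39: smallest pos >= 39 is 88 -> NA
Final route key 76: smallest pos >= 76 is 88 -> NA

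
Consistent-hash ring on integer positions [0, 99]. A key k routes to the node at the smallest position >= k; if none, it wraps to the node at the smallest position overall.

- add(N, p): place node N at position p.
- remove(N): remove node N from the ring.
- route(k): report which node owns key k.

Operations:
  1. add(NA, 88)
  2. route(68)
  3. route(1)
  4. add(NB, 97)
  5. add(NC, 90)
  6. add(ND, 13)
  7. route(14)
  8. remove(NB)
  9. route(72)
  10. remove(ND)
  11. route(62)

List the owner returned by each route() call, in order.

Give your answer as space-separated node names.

Op 1: add NA@88 -> ring=[88:NA]
Op 2: route key 68: smallest pos >= 68 is 88 -> NA
Op 3: route key 1: smallest pos >= 1 is 88 -> NA
Op 4: add NB@97 -> ring=[88:NA,97:NB]
Op 5: add NC@90 -> ring=[88:NA,90:NC,97:NB]
Op 6: add ND@13 -> ring=[13:ND,88:NA,90:NC,97:NB]
Op 7: route key 14: smallest pos >= 14 is 88 -> NA
Op 8: remove NB -> ring=[13:ND,88:NA,90:NC]
Op 9: route key 72: smallest pos >= 72 is 88 -> NA
Op 10: remove ND -> ring=[88:NA,90:NC]
Op 11: route key 62: smallest pos >= 62 is 88 -> NA

Answer: NA NA NA NA NA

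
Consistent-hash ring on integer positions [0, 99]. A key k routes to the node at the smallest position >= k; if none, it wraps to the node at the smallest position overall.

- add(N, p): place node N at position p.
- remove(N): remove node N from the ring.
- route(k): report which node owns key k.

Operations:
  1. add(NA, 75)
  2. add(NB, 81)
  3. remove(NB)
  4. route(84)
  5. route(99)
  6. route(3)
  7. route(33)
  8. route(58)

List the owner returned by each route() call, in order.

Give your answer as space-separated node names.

Answer: NA NA NA NA NA

Derivation:
Op 1: add NA@75 -> ring=[75:NA]
Op 2: add NB@81 -> ring=[75:NA,81:NB]
Op 3: remove NB -> ring=[75:NA]
Op 4: route key 84: none >= 84, wrap to smallest pos 75 -> NA
Op 5: route key 99: none >= 99, wrap to smallest pos 75 -> NA
Op 6: route key 3: smallest pos >= 3 is 75 -> NA
Op 7: route key 33: smallest pos >= 33 is 75 -> NA
Op 8: route key 58: smallest pos >= 58 is 75 -> NA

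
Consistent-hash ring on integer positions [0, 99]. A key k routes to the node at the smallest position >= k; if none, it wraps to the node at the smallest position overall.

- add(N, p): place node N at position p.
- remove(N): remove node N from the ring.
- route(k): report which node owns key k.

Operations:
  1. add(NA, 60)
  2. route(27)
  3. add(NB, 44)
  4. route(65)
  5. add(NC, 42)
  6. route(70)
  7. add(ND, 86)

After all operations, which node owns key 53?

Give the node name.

Answer: NA

Derivation:
Op 1: add NA@60 -> ring=[60:NA]
Op 2: route key 27: smallest pos >= 27 is 60 -> NA
Op 3: add NB@44 -> ring=[44:NB,60:NA]
Op 4: route key 65: none >= 65, wrap to smallest pos 44 -> NB
Op 5: add NC@42 -> ring=[42:NC,44:NB,60:NA]
Op 6: route key 70: none >= 70, wrap to smallest pos 42 -> NC
Op 7: add ND@86 -> ring=[42:NC,44:NB,60:NA,86:ND]
Final route key 53: smallest pos >= 53 is 60 -> NA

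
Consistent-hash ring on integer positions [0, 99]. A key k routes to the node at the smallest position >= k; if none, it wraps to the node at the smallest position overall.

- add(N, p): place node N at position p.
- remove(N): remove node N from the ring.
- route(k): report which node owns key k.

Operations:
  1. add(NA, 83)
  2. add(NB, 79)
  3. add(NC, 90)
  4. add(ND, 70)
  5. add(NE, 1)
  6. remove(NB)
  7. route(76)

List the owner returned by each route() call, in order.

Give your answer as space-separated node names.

Answer: NA

Derivation:
Op 1: add NA@83 -> ring=[83:NA]
Op 2: add NB@79 -> ring=[79:NB,83:NA]
Op 3: add NC@90 -> ring=[79:NB,83:NA,90:NC]
Op 4: add ND@70 -> ring=[70:ND,79:NB,83:NA,90:NC]
Op 5: add NE@1 -> ring=[1:NE,70:ND,79:NB,83:NA,90:NC]
Op 6: remove NB -> ring=[1:NE,70:ND,83:NA,90:NC]
Op 7: route key 76: smallest pos >= 76 is 83 -> NA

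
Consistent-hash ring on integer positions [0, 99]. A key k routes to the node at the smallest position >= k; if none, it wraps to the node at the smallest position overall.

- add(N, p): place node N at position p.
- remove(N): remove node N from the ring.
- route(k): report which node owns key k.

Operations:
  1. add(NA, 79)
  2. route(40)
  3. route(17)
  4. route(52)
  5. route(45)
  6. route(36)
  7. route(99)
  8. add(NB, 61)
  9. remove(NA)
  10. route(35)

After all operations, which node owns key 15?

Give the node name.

Op 1: add NA@79 -> ring=[79:NA]
Op 2: route key 40: smallest pos >= 40 is 79 -> NA
Op 3: route key 17: smallest pos >= 17 is 79 -> NA
Op 4: route key 52: smallest pos >= 52 is 79 -> NA
Op 5: route key 45: smallest pos >= 45 is 79 -> NA
Op 6: route key 36: smallest pos >= 36 is 79 -> NA
Op 7: route key 99: none >= 99, wrap to smallest pos 79 -> NA
Op 8: add NB@61 -> ring=[61:NB,79:NA]
Op 9: remove NA -> ring=[61:NB]
Op 10: route key 35: smallest pos >= 35 is 61 -> NB
Final route key 15: smallest pos >= 15 is 61 -> NB

Answer: NB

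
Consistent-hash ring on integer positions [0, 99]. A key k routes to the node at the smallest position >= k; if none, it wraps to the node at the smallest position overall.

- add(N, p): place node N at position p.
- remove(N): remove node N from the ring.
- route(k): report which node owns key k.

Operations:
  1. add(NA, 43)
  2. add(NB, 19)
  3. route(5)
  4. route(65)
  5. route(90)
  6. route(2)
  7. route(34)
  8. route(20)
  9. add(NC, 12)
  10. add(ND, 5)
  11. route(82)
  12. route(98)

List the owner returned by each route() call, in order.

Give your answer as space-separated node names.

Op 1: add NA@43 -> ring=[43:NA]
Op 2: add NB@19 -> ring=[19:NB,43:NA]
Op 3: route key 5: smallest pos >= 5 is 19 -> NB
Op 4: route key 65: none >= 65, wrap to smallest pos 19 -> NB
Op 5: route key 90: none >= 90, wrap to smallest pos 19 -> NB
Op 6: route key 2: smallest pos >= 2 is 19 -> NB
Op 7: route key 34: smallest pos >= 34 is 43 -> NA
Op 8: route key 20: smallest pos >= 20 is 43 -> NA
Op 9: add NC@12 -> ring=[12:NC,19:NB,43:NA]
Op 10: add ND@5 -> ring=[5:ND,12:NC,19:NB,43:NA]
Op 11: route key 82: none >= 82, wrap to smallest pos 5 -> ND
Op 12: route key 98: none >= 98, wrap to smallest pos 5 -> ND

Answer: NB NB NB NB NA NA ND ND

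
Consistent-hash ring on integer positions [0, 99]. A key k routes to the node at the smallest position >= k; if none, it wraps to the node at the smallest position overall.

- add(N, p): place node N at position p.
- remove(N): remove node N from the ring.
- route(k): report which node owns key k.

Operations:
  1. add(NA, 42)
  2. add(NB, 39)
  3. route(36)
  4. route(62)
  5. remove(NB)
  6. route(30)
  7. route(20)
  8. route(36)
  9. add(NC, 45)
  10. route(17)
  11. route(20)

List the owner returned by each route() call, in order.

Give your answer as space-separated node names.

Op 1: add NA@42 -> ring=[42:NA]
Op 2: add NB@39 -> ring=[39:NB,42:NA]
Op 3: route key 36: smallest pos >= 36 is 39 -> NB
Op 4: route key 62: none >= 62, wrap to smallest pos 39 -> NB
Op 5: remove NB -> ring=[42:NA]
Op 6: route key 30: smallest pos >= 30 is 42 -> NA
Op 7: route key 20: smallest pos >= 20 is 42 -> NA
Op 8: route key 36: smallest pos >= 36 is 42 -> NA
Op 9: add NC@45 -> ring=[42:NA,45:NC]
Op 10: route key 17: smallest pos >= 17 is 42 -> NA
Op 11: route key 20: smallest pos >= 20 is 42 -> NA

Answer: NB NB NA NA NA NA NA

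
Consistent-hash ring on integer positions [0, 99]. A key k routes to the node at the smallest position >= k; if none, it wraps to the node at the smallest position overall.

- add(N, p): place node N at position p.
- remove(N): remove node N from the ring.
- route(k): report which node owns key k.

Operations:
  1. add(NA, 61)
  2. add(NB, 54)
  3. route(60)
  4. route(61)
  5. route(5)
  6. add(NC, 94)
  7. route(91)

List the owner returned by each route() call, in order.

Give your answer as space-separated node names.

Op 1: add NA@61 -> ring=[61:NA]
Op 2: add NB@54 -> ring=[54:NB,61:NA]
Op 3: route key 60: smallest pos >= 60 is 61 -> NA
Op 4: route key 61: smallest pos >= 61 is 61 -> NA
Op 5: route key 5: smallest pos >= 5 is 54 -> NB
Op 6: add NC@94 -> ring=[54:NB,61:NA,94:NC]
Op 7: route key 91: smallest pos >= 91 is 94 -> NC

Answer: NA NA NB NC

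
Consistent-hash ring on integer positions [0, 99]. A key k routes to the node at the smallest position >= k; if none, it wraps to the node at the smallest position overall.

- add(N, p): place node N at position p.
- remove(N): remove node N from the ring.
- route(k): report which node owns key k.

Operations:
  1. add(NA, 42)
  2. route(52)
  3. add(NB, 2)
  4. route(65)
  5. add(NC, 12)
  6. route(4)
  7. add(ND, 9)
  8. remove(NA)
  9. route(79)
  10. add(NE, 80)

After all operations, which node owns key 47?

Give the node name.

Answer: NE

Derivation:
Op 1: add NA@42 -> ring=[42:NA]
Op 2: route key 52: none >= 52, wrap to smallest pos 42 -> NA
Op 3: add NB@2 -> ring=[2:NB,42:NA]
Op 4: route key 65: none >= 65, wrap to smallest pos 2 -> NB
Op 5: add NC@12 -> ring=[2:NB,12:NC,42:NA]
Op 6: route key 4: smallest pos >= 4 is 12 -> NC
Op 7: add ND@9 -> ring=[2:NB,9:ND,12:NC,42:NA]
Op 8: remove NA -> ring=[2:NB,9:ND,12:NC]
Op 9: route key 79: none >= 79, wrap to smallest pos 2 -> NB
Op 10: add NE@80 -> ring=[2:NB,9:ND,12:NC,80:NE]
Final route key 47: smallest pos >= 47 is 80 -> NE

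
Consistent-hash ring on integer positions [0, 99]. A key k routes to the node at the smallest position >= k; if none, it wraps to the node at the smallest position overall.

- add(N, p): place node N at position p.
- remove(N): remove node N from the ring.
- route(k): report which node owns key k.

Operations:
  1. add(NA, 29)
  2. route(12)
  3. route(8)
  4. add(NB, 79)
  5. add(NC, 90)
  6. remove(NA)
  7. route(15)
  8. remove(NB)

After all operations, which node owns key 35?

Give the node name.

Answer: NC

Derivation:
Op 1: add NA@29 -> ring=[29:NA]
Op 2: route key 12: smallest pos >= 12 is 29 -> NA
Op 3: route key 8: smallest pos >= 8 is 29 -> NA
Op 4: add NB@79 -> ring=[29:NA,79:NB]
Op 5: add NC@90 -> ring=[29:NA,79:NB,90:NC]
Op 6: remove NA -> ring=[79:NB,90:NC]
Op 7: route key 15: smallest pos >= 15 is 79 -> NB
Op 8: remove NB -> ring=[90:NC]
Final route key 35: smallest pos >= 35 is 90 -> NC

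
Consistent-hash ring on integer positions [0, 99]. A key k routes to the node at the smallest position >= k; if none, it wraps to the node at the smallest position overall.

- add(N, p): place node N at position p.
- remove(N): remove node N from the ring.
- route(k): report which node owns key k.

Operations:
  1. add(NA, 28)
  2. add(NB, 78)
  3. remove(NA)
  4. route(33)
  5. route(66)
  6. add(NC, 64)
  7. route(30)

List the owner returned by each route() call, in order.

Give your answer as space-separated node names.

Op 1: add NA@28 -> ring=[28:NA]
Op 2: add NB@78 -> ring=[28:NA,78:NB]
Op 3: remove NA -> ring=[78:NB]
Op 4: route key 33: smallest pos >= 33 is 78 -> NB
Op 5: route key 66: smallest pos >= 66 is 78 -> NB
Op 6: add NC@64 -> ring=[64:NC,78:NB]
Op 7: route key 30: smallest pos >= 30 is 64 -> NC

Answer: NB NB NC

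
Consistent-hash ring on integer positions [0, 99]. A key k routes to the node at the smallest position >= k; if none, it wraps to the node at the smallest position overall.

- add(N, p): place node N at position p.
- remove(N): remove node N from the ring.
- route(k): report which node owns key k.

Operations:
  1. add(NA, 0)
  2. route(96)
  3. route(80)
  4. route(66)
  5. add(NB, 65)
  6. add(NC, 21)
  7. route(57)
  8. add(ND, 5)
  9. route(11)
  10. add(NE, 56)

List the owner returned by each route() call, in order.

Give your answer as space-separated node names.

Answer: NA NA NA NB NC

Derivation:
Op 1: add NA@0 -> ring=[0:NA]
Op 2: route key 96: none >= 96, wrap to smallest pos 0 -> NA
Op 3: route key 80: none >= 80, wrap to smallest pos 0 -> NA
Op 4: route key 66: none >= 66, wrap to smallest pos 0 -> NA
Op 5: add NB@65 -> ring=[0:NA,65:NB]
Op 6: add NC@21 -> ring=[0:NA,21:NC,65:NB]
Op 7: route key 57: smallest pos >= 57 is 65 -> NB
Op 8: add ND@5 -> ring=[0:NA,5:ND,21:NC,65:NB]
Op 9: route key 11: smallest pos >= 11 is 21 -> NC
Op 10: add NE@56 -> ring=[0:NA,5:ND,21:NC,56:NE,65:NB]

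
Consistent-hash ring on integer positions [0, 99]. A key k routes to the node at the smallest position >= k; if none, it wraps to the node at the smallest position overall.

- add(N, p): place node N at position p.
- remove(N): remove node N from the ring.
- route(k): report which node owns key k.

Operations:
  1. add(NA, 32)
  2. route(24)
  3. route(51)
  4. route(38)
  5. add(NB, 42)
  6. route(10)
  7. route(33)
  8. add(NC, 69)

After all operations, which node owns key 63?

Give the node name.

Op 1: add NA@32 -> ring=[32:NA]
Op 2: route key 24: smallest pos >= 24 is 32 -> NA
Op 3: route key 51: none >= 51, wrap to smallest pos 32 -> NA
Op 4: route key 38: none >= 38, wrap to smallest pos 32 -> NA
Op 5: add NB@42 -> ring=[32:NA,42:NB]
Op 6: route key 10: smallest pos >= 10 is 32 -> NA
Op 7: route key 33: smallest pos >= 33 is 42 -> NB
Op 8: add NC@69 -> ring=[32:NA,42:NB,69:NC]
Final route key 63: smallest pos >= 63 is 69 -> NC

Answer: NC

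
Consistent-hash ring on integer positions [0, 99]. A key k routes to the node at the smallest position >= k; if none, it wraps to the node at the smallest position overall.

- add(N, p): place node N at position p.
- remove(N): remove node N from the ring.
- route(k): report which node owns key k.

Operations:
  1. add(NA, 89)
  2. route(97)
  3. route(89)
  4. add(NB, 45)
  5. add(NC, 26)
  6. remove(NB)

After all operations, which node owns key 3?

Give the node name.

Op 1: add NA@89 -> ring=[89:NA]
Op 2: route key 97: none >= 97, wrap to smallest pos 89 -> NA
Op 3: route key 89: smallest pos >= 89 is 89 -> NA
Op 4: add NB@45 -> ring=[45:NB,89:NA]
Op 5: add NC@26 -> ring=[26:NC,45:NB,89:NA]
Op 6: remove NB -> ring=[26:NC,89:NA]
Final route key 3: smallest pos >= 3 is 26 -> NC

Answer: NC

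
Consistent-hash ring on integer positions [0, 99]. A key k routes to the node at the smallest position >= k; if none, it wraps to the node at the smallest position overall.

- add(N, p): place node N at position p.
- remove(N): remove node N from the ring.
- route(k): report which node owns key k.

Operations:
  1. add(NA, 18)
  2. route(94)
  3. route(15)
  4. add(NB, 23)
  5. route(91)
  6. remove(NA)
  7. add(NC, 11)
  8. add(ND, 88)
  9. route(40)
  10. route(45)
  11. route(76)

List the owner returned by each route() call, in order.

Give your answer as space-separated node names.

Op 1: add NA@18 -> ring=[18:NA]
Op 2: route key 94: none >= 94, wrap to smallest pos 18 -> NA
Op 3: route key 15: smallest pos >= 15 is 18 -> NA
Op 4: add NB@23 -> ring=[18:NA,23:NB]
Op 5: route key 91: none >= 91, wrap to smallest pos 18 -> NA
Op 6: remove NA -> ring=[23:NB]
Op 7: add NC@11 -> ring=[11:NC,23:NB]
Op 8: add ND@88 -> ring=[11:NC,23:NB,88:ND]
Op 9: route key 40: smallest pos >= 40 is 88 -> ND
Op 10: route key 45: smallest pos >= 45 is 88 -> ND
Op 11: route key 76: smallest pos >= 76 is 88 -> ND

Answer: NA NA NA ND ND ND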